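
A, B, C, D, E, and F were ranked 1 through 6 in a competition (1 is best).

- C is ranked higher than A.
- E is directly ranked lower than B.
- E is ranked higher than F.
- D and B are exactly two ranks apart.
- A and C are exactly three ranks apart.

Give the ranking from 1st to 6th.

D, C, B, E, A, F

From clue 1: A is in {2,3,4,5,6}.
From clues 1–3: B is in {1,2,3,4}.
From clues 1–4: F is in {4,5,6}.
From clues 1–5: D → rank 1, C → rank 2, B → rank 3, E → rank 4, A → rank 5, F → rank 6.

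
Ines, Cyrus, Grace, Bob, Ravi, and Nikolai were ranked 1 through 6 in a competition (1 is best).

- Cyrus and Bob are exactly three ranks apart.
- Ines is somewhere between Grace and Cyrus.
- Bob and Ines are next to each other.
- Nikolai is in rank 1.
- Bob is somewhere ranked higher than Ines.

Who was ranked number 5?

Ravi

With clues 1–4, Cyrus, Grace, Ines, and Nikolai are ruled out for rank 5.
With clues 1–5, Bob is ruled out for rank 5.
So rank 5 is Ravi.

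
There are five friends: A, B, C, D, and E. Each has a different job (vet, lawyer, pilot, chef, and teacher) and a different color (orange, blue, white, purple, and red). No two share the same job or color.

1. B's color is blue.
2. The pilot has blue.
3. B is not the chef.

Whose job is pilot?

B

With clues 1–2, A, C, D, and E are impossible for the one with job pilot.
That leaves B.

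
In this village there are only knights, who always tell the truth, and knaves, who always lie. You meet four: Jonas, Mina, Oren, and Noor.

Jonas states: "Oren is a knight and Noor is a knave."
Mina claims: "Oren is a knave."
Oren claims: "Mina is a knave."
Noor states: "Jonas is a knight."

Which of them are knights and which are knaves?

Jonas: knave, Mina: knight, Oren: knave, Noor: knave

Consider Jonas. Suppose Jonas is a knight.
Then no assignment of the remaining roles makes every statement match its speaker's type — contradiction.
So Jonas is a knave.
With that fixed, Noor's statement is false, so Noor is a knave.
Consider Mina. Suppose Mina is a knave.
Then no assignment of the remaining roles makes every statement match its speaker's type — contradiction.
So Mina is a knight.
With that fixed, Oren's statement is false, so Oren is a knave.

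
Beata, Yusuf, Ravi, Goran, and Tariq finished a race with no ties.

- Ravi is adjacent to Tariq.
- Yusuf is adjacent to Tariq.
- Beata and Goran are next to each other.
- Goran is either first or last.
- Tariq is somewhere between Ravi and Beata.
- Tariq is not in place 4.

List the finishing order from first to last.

Ravi, Tariq, Yusuf, Beata, Goran

From clues 1–2: Tariq is in {2,3,4}.
From clues 1–3: Tariq is in {2,4}.
From clues 1–4: Beata is in {2,4}.
From clues 1–5: Yusuf → place 3.
From clues 1–6: Ravi → place 1, Tariq → place 2, Beata → place 4, Goran → place 5.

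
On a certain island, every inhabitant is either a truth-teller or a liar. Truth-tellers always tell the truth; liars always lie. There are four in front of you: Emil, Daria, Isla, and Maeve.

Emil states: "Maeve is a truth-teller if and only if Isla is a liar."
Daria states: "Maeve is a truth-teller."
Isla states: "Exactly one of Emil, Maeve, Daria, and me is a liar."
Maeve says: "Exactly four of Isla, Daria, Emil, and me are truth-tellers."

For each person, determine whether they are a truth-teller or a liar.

Emil: liar, Daria: liar, Isla: liar, Maeve: liar

Consider Emil. Suppose Emil is a truth-teller.
Then no assignment of the remaining roles makes every statement match its speaker's type — contradiction.
So Emil is a liar.
With that fixed, Maeve's statement is false, so Maeve is a liar.
With that fixed, Daria's statement is false, so Daria is a liar.
With that fixed, Isla's statement is false, so Isla is a liar.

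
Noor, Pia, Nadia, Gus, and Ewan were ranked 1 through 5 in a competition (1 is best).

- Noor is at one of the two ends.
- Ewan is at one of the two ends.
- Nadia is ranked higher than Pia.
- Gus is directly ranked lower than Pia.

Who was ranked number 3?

With clue 1, Noor is ruled out for rank 3.
With clues 1–2, Ewan is ruled out for rank 3.
With clues 1–4, Gus and Nadia are ruled out for rank 3.
So rank 3 is Pia.

Pia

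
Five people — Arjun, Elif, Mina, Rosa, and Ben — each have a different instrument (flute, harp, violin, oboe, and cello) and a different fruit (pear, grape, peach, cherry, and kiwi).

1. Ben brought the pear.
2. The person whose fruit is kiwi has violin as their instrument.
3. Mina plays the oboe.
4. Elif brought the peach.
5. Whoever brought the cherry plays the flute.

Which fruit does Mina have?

grape

Clue 1 rules out pear for Mina's fruit.
With clues 1–3, kiwi is impossible for Mina's fruit.
With clues 1–4, peach is impossible for Mina's fruit.
With clues 1–5, cherry is impossible for Mina's fruit.
That leaves grape.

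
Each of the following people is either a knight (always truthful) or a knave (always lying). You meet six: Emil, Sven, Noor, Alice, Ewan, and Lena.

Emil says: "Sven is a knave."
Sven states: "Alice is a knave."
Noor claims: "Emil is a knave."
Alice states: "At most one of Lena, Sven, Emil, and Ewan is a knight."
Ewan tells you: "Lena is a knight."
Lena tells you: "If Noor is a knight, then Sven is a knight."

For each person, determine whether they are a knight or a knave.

Emil: knave, Sven: knight, Noor: knight, Alice: knave, Ewan: knight, Lena: knight

Consider Emil. Suppose Emil is a knight.
Then no assignment of the remaining roles makes every statement match its speaker's type — contradiction.
So Emil is a knave.
With that fixed, Noor's statement is true, so Noor is a knight.
Consider Sven. Suppose Sven is a knave.
Then Emil's statement comes out true, contradicting Emil being a knave.
So Sven is a knight.
With that fixed, Lena's statement is true, so Lena is a knight.
With that fixed, Alice's statement is false, so Alice is a knave.
With that fixed, Ewan's statement is true, so Ewan is a knight.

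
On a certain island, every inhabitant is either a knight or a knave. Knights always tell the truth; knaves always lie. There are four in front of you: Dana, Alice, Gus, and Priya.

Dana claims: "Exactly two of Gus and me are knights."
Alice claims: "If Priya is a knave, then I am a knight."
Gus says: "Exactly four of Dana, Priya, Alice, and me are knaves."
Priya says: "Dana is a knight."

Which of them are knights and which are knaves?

Consider Dana. Suppose Dana is a knight.
Then no assignment of the remaining roles makes every statement match its speaker's type — contradiction.
So Dana is a knave.
With that fixed, Priya's statement is false, so Priya is a knave.
Consider Alice. Suppose Alice is a knave.
Then whichever role Gus has, Gus's statement has the wrong truth value — contradiction.
So Alice is a knight.
With that fixed, Gus's statement is false, so Gus is a knave.

Dana: knave, Alice: knight, Gus: knave, Priya: knave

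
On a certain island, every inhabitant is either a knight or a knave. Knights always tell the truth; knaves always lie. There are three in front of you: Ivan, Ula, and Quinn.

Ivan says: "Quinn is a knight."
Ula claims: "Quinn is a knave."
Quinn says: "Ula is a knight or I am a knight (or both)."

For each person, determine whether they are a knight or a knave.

Consider Ivan. Suppose Ivan is a knave.
Then no assignment of the remaining roles makes every statement match its speaker's type — contradiction.
So Ivan is a knight.
Consider Ula. Suppose Ula is a knight.
Then no assignment of the remaining roles makes every statement match its speaker's type — contradiction.
So Ula is a knave.
Consider Quinn. Suppose Quinn is a knave.
Then Ivan's statement comes out false, contradicting Ivan being a knight.
So Quinn is a knight.

Ivan: knight, Ula: knave, Quinn: knight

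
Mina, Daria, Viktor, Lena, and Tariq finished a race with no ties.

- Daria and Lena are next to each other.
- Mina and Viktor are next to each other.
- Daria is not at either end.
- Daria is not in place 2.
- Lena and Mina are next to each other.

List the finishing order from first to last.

Viktor, Mina, Lena, Daria, Tariq

From clues 1–2: Tariq is in {1,3,5}.
From clues 1–3: Daria is in {2,3,4}.
From clues 1–4: Daria is in {3,4}.
From clues 1–5: Viktor → place 1, Mina → place 2, Lena → place 3, Daria → place 4, Tariq → place 5.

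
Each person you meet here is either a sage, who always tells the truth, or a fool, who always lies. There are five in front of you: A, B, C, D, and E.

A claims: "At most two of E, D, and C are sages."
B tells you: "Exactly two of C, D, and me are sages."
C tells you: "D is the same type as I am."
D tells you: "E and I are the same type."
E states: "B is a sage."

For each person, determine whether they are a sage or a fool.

A: sage, B: sage, C: fool, D: sage, E: sage

Consider A. Suppose A is a fool.
Then no assignment of the remaining roles makes every statement match its speaker's type — contradiction.
So A is a sage.
Consider B. Suppose B is a fool.
Then no assignment of the remaining roles makes every statement match its speaker's type — contradiction.
So B is a sage.
With that fixed, E's statement is true, so E is a sage.
Consider C. Suppose C is a sage.
Then no assignment of the remaining roles makes every statement match its speaker's type — contradiction.
So C is a fool.
Consider D. Suppose D is a fool.
Then B's statement comes out false, contradicting B being a sage.
So D is a sage.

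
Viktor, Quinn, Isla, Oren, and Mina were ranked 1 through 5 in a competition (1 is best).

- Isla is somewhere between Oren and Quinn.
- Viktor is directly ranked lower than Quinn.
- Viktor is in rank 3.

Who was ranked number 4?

Isla

With clues 1–3, Mina, Oren, Quinn, and Viktor are ruled out for rank 4.
So rank 4 is Isla.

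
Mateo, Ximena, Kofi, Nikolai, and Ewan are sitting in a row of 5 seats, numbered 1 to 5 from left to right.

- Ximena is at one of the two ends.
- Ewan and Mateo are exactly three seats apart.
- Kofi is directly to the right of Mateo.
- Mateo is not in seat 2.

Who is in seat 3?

Nikolai

With clue 1, Ximena is ruled out for seat 3.
With clues 1–2, Ewan and Mateo are ruled out for seat 3.
With clues 1–4, Kofi is ruled out for seat 3.
So seat 3 is Nikolai.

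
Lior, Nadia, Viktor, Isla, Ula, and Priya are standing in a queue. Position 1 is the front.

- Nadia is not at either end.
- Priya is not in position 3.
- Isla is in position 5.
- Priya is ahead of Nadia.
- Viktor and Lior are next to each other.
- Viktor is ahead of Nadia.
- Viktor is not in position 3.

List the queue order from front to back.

Priya, Viktor, Lior, Nadia, Isla, Ula

From clue 1: Nadia is in {2,3,4,5}.
From clues 1–3: Isla → position 5.
From clues 1–4: Priya is in {1,2}.
From clues 1–5: Priya → position 1, Ula → position 6.
From clues 1–6: Nadia → position 4.
From clues 1–7: Viktor → position 2, Lior → position 3.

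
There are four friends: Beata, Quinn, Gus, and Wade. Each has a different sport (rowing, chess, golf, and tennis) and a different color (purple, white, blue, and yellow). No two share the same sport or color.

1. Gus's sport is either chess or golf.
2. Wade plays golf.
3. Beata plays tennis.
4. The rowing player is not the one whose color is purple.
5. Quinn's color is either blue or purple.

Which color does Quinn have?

With clues 1–4, purple is impossible for Quinn's color.
With clues 1–5, white and yellow are impossible for Quinn's color.
That leaves blue.

blue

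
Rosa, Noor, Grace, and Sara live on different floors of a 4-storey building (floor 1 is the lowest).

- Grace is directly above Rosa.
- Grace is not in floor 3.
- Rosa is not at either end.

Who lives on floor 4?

Grace

With clue 1, Rosa is ruled out for floor 4.
With clues 1–3, Noor and Sara are ruled out for floor 4.
So floor 4 is Grace.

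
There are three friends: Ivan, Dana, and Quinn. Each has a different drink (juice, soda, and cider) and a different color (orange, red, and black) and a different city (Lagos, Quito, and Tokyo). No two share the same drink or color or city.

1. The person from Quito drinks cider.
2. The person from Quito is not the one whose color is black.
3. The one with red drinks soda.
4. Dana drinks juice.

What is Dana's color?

With clues 1–4, orange and red are impossible for Dana's color.
That leaves black.

black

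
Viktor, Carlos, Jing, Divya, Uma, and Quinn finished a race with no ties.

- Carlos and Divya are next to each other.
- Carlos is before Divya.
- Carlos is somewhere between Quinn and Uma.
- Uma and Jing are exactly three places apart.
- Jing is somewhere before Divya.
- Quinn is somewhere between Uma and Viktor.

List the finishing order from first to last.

From clues 1–2: Carlos is in {1,2,3,4,5}.
From clues 1–3: Carlos is in {2,3,4}.
From clues 1–5: Carlos is in {3,4}.
From clues 1–6: Viktor → place 1, Quinn → place 2, Jing → place 3, Carlos → place 4, Divya → place 5, Uma → place 6.

Viktor, Quinn, Jing, Carlos, Divya, Uma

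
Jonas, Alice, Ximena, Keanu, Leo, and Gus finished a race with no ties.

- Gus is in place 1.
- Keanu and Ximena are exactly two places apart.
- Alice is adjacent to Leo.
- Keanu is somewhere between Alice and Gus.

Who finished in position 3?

Jonas

With clue 1, Gus is ruled out for place 3.
With clues 1–3, Keanu and Ximena are ruled out for place 3.
With clues 1–4, Alice and Leo are ruled out for place 3.
So place 3 is Jonas.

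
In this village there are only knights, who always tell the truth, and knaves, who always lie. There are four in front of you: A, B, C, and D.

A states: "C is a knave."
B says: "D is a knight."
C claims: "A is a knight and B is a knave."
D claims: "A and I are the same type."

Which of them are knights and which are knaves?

A: knight, B: knight, C: knave, D: knight

Consider A. Suppose A is a knave.
Then whichever role D has, D's statement has the wrong truth value — contradiction.
So A is a knight.
Consider B. Suppose B is a knave.
Then no assignment of the remaining roles makes every statement match its speaker's type — contradiction.
So B is a knight.
With that fixed, C's statement is false, so C is a knave.
Consider D. Suppose D is a knave.
Then B's statement comes out false, contradicting B being a knight.
So D is a knight.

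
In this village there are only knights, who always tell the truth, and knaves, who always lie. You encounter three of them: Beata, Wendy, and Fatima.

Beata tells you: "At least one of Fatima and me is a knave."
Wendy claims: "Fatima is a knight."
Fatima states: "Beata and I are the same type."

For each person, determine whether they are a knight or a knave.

Consider Beata. Suppose Beata is a knave.
Then Beata's own statement would have to be false, but it can't be — contradiction.
So Beata is a knight.
Consider Wendy. Suppose Wendy is a knight.
Then no assignment of the remaining roles makes every statement match its speaker's type — contradiction.
So Wendy is a knave.
Consider Fatima. Suppose Fatima is a knight.
Then Beata's statement comes out false, contradicting Beata being a knight.
So Fatima is a knave.

Beata: knight, Wendy: knave, Fatima: knave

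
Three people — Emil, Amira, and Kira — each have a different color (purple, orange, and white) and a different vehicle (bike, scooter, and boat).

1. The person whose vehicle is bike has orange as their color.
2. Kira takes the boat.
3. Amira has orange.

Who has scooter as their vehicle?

With clues 1–2, Kira is impossible for the one with vehicle scooter.
With clues 1–3, Amira is impossible for the one with vehicle scooter.
That leaves Emil.

Emil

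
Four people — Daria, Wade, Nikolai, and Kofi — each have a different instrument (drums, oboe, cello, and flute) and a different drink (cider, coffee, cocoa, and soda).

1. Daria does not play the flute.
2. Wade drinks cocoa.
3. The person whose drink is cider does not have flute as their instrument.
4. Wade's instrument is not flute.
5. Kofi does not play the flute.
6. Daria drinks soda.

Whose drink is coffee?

With clues 1–2, Wade is impossible for the one with drink coffee.
With clues 1–6, Daria and Kofi are impossible for the one with drink coffee.
That leaves Nikolai.

Nikolai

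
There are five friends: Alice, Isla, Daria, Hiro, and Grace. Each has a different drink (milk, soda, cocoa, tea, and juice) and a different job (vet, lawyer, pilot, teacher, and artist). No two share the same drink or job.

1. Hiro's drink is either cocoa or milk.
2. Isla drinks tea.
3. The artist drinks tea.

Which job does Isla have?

artist

With clues 1–3, lawyer, pilot, teacher, and vet are impossible for Isla's job.
That leaves artist.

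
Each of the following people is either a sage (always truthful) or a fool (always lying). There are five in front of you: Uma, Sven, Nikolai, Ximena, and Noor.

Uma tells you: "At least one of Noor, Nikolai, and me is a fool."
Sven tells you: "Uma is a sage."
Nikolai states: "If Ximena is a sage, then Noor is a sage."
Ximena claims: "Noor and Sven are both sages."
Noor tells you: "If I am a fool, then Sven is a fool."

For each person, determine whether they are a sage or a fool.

Uma: sage, Sven: sage, Nikolai: sage, Ximena: fool, Noor: fool

Consider Uma. Suppose Uma is a fool.
Then Uma's own statement would have to be false, but it can't be — contradiction.
So Uma is a sage.
With that fixed, Sven's statement is true, so Sven is a sage.
Consider Nikolai. Suppose Nikolai is a fool.
Then no assignment of the remaining roles makes every statement match its speaker's type — contradiction.
So Nikolai is a sage.
Consider Ximena. Suppose Ximena is a sage.
Then no assignment of the remaining roles makes every statement match its speaker's type — contradiction.
So Ximena is a fool.
Consider Noor. Suppose Noor is a sage.
Then Uma's statement comes out false, contradicting Uma being a sage.
So Noor is a fool.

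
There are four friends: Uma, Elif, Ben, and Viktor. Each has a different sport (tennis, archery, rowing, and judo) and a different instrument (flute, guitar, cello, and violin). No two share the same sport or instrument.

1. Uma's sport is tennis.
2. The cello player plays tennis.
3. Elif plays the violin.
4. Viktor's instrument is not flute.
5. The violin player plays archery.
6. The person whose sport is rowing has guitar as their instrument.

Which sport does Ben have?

Clue 1 rules out tennis for Ben's sport.
With clues 1–5, archery is impossible for Ben's sport.
With clues 1–6, rowing is impossible for Ben's sport.
That leaves judo.

judo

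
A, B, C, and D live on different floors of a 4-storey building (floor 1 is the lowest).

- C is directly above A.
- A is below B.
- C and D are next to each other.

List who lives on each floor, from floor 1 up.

From clue 1: A is in {1,2,3}.
From clues 1–2: A is in {1,2}.
From clues 1–3: A → floor 1, C → floor 2, D → floor 3, B → floor 4.

A, C, D, B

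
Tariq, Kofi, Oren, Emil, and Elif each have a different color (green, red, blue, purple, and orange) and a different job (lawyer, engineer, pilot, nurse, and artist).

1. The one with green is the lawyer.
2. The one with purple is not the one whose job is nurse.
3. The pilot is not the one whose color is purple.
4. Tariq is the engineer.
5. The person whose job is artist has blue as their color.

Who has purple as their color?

Tariq

With clues 1–5, Elif, Emil, Kofi, and Oren are impossible for the one with color purple.
That leaves Tariq.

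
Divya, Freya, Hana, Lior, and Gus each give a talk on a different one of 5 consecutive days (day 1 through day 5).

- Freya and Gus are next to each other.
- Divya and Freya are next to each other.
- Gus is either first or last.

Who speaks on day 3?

Divya

With clues 1–2, Hana and Lior are ruled out for day 3.
With clues 1–3, Freya and Gus are ruled out for day 3.
So day 3 is Divya.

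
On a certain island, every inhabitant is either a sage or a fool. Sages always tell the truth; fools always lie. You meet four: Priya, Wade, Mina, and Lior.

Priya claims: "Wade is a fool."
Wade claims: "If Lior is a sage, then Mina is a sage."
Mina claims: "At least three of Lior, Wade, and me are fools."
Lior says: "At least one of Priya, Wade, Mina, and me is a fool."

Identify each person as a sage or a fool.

Consider Priya. Suppose Priya is a fool.
Then no assignment of the remaining roles makes every statement match its speaker's type — contradiction.
So Priya is a sage.
Consider Wade. Suppose Wade is a sage.
Then Priya's statement comes out false, contradicting Priya being a sage.
So Wade is a fool.
With that fixed, Lior's statement is true, so Lior is a sage.
With that fixed, Mina's statement is false, so Mina is a fool.

Priya: sage, Wade: fool, Mina: fool, Lior: sage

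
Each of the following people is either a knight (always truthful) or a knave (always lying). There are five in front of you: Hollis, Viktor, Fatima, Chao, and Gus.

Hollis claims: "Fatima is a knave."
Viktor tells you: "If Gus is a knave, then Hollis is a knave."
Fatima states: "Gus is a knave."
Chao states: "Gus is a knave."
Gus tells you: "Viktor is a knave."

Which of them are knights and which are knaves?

Hollis: knave, Viktor: knight, Fatima: knight, Chao: knight, Gus: knave

Consider Hollis. Suppose Hollis is a knight.
Then no assignment of the remaining roles makes every statement match its speaker's type — contradiction.
So Hollis is a knave.
With that fixed, Viktor's statement is true, so Viktor is a knight.
With that fixed, Gus's statement is false, so Gus is a knave.
With that fixed, Fatima's statement is true, so Fatima is a knight.
With that fixed, Chao's statement is true, so Chao is a knight.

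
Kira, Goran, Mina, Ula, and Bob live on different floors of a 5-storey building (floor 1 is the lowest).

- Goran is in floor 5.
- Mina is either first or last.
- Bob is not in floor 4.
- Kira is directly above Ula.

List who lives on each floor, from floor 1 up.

Mina, Bob, Ula, Kira, Goran

From clue 1: Goran → floor 5.
From clues 1–2: Mina → floor 1.
From clues 1–3: Bob is in {2,3}.
From clues 1–4: Bob → floor 2, Ula → floor 3, Kira → floor 4.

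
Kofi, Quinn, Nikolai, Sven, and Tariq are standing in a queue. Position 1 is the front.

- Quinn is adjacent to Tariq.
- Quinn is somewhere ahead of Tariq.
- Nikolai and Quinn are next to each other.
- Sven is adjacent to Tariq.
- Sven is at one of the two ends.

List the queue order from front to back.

Kofi, Nikolai, Quinn, Tariq, Sven

From clues 1–2: Quinn is in {1,2,3,4}.
From clues 1–3: Quinn is in {2,3,4}.
From clues 1–4: Kofi is in {1,5}.
From clues 1–5: Kofi → position 1, Nikolai → position 2, Quinn → position 3, Tariq → position 4, Sven → position 5.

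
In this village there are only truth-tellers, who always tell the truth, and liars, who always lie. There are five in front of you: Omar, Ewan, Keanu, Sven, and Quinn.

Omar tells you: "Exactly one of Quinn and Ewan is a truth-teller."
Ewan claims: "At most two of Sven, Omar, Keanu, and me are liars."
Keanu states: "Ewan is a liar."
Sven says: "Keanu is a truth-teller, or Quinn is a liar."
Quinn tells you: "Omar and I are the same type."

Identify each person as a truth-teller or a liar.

Consider Omar. Suppose Omar is a liar.
Then whichever role Quinn has, Quinn's statement has the wrong truth value — contradiction.
So Omar is a truth-teller.
Consider Ewan. Suppose Ewan is a liar.
Then no assignment of the remaining roles makes every statement match its speaker's type — contradiction.
So Ewan is a truth-teller.
With that fixed, Keanu's statement is false, so Keanu is a liar.
Consider Sven. Suppose Sven is a liar.
Then no assignment of the remaining roles makes every statement match its speaker's type — contradiction.
So Sven is a truth-teller.
Consider Quinn. Suppose Quinn is a truth-teller.
Then Omar's statement comes out false, contradicting Omar being a truth-teller.
So Quinn is a liar.

Omar: truth-teller, Ewan: truth-teller, Keanu: liar, Sven: truth-teller, Quinn: liar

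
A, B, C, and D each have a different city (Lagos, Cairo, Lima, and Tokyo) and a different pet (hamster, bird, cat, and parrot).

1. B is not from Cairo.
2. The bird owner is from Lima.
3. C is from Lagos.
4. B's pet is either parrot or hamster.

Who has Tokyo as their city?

B

With clues 1–3, C is impossible for the one with city Tokyo.
With clues 1–4, A and D are impossible for the one with city Tokyo.
That leaves B.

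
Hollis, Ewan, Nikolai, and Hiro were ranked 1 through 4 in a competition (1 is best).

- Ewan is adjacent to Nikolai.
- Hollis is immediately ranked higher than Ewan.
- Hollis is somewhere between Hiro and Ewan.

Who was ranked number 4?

With clues 1–2, Ewan and Hollis are ruled out for rank 4.
With clues 1–3, Hiro is ruled out for rank 4.
So rank 4 is Nikolai.

Nikolai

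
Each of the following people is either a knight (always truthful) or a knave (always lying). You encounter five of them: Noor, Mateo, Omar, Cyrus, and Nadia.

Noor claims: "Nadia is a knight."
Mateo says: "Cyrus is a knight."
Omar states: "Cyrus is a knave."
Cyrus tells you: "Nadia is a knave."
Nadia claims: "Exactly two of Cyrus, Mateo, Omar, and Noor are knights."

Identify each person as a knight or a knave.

Consider Noor. Suppose Noor is a knave.
Then no assignment of the remaining roles makes every statement match its speaker's type — contradiction.
So Noor is a knight.
Consider Mateo. Suppose Mateo is a knight.
Then no assignment of the remaining roles makes every statement match its speaker's type — contradiction.
So Mateo is a knave.
Consider Omar. Suppose Omar is a knave.
Then no assignment of the remaining roles makes every statement match its speaker's type — contradiction.
So Omar is a knight.
Consider Cyrus. Suppose Cyrus is a knight.
Then Mateo's statement comes out true, contradicting Mateo being a knave.
So Cyrus is a knave.
With that fixed, Nadia's statement is true, so Nadia is a knight.

Noor: knight, Mateo: knave, Omar: knight, Cyrus: knave, Nadia: knight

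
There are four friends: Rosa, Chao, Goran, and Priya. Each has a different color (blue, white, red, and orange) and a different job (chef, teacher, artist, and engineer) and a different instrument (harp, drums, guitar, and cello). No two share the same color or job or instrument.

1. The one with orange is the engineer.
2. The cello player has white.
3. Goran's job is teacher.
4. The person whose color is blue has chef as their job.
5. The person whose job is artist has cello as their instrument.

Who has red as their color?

Goran

With clues 1–5, Chao, Priya, and Rosa are impossible for the one with color red.
That leaves Goran.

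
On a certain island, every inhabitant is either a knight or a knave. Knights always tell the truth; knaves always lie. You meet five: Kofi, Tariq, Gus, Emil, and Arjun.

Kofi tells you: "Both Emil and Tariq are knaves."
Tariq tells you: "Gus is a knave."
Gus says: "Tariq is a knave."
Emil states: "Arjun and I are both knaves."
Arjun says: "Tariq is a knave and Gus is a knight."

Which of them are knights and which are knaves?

Consider Kofi. Suppose Kofi is a knave.
Then no assignment of the remaining roles makes every statement match its speaker's type — contradiction.
So Kofi is a knight.
Consider Tariq. Suppose Tariq is a knight.
Then Kofi's statement comes out false, contradicting Kofi being a knight.
So Tariq is a knave.
With that fixed, Gus's statement is true, so Gus is a knight.
With that fixed, Arjun's statement is true, so Arjun is a knight.
With that fixed, Emil's statement is false, so Emil is a knave.

Kofi: knight, Tariq: knave, Gus: knight, Emil: knave, Arjun: knight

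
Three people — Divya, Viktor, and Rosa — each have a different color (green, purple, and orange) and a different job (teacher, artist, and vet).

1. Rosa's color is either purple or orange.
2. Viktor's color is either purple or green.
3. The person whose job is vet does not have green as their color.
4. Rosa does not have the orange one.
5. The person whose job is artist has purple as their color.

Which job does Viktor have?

teacher

With clues 1–4, vet is impossible for Viktor's job.
With clues 1–5, artist is impossible for Viktor's job.
That leaves teacher.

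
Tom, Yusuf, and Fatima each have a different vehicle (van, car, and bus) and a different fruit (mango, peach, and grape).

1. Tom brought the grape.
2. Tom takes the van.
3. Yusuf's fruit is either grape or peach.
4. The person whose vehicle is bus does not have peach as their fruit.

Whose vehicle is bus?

Fatima

With clues 1–2, Tom is impossible for the one with vehicle bus.
With clues 1–4, Yusuf is impossible for the one with vehicle bus.
That leaves Fatima.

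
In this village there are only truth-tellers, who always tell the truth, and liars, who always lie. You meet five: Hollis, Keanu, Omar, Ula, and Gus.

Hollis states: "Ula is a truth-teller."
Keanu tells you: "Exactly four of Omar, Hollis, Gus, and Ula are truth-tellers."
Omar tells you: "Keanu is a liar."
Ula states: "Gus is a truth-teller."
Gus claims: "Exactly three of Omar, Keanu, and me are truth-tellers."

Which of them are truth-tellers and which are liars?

Consider Hollis. Suppose Hollis is a truth-teller.
Then no assignment of the remaining roles makes every statement match its speaker's type — contradiction.
So Hollis is a liar.
With that fixed, Keanu's statement is false, so Keanu is a liar.
With that fixed, Omar's statement is true, so Omar is a truth-teller.
With that fixed, Gus's statement is false, so Gus is a liar.
With that fixed, Ula's statement is false, so Ula is a liar.

Hollis: liar, Keanu: liar, Omar: truth-teller, Ula: liar, Gus: liar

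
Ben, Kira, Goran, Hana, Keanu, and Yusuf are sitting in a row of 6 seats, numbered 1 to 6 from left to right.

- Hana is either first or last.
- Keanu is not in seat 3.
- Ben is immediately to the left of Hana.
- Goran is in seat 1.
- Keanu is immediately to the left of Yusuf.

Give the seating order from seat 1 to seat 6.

Goran, Keanu, Yusuf, Kira, Ben, Hana

From clue 1: Hana is in {1,6}.
From clues 1–3: Ben → seat 5, Hana → seat 6.
From clues 1–4: Goran → seat 1.
From clues 1–5: Keanu → seat 2, Yusuf → seat 3, Kira → seat 4.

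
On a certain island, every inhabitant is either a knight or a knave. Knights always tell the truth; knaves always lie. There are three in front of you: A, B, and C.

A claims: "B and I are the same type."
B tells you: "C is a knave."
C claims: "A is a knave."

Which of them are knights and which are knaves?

A: knight, B: knight, C: knave

Consider A. Suppose A is a knave.
Then no assignment of the remaining roles makes every statement match its speaker's type — contradiction.
So A is a knight.
With that fixed, C's statement is false, so C is a knave.
With that fixed, B's statement is true, so B is a knight.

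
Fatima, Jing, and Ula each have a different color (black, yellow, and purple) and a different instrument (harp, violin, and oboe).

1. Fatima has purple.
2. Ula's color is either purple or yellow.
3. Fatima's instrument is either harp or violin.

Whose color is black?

Jing

Clue 1 rules out Fatima for the one with color black.
With clues 1–2, Ula is impossible for the one with color black.
That leaves Jing.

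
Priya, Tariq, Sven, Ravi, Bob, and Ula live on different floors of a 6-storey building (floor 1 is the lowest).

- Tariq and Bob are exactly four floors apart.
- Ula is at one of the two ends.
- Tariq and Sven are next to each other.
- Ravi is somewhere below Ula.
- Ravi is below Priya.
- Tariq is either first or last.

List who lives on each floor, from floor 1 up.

From clue 1: Tariq is in {1,2,5,6}.
From clues 1–2: Ula is in {1,6}.
From clues 1–4: Ula → floor 6.
From clues 1–5: Priya is in {3,4}.
From clues 1–6: Tariq → floor 1, Sven → floor 2, Ravi → floor 3, Priya → floor 4, Bob → floor 5.

Tariq, Sven, Ravi, Priya, Bob, Ula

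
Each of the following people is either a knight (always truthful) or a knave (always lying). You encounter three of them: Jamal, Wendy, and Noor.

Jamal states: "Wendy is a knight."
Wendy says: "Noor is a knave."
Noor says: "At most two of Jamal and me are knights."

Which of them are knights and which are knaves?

Jamal: knave, Wendy: knave, Noor: knight

Regardless of anyone's role, Noor's statement is true, so Noor is a knight.
With that fixed, Wendy's statement is false, so Wendy is a knave.
With that fixed, Jamal's statement is false, so Jamal is a knave.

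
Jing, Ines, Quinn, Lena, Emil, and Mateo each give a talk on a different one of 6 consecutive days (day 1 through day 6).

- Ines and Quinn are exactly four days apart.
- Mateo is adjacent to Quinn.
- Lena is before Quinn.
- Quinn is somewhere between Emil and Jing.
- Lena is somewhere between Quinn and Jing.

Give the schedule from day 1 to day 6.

From clue 1: Ines is in {1,2,5,6}.
From clues 1–3: Ines is in {1,2,6}.
From clues 1–4: Ines → day 1, Mateo → day 4, Quinn → day 5.
From clues 1–5: Jing → day 2, Lena → day 3, Emil → day 6.

Ines, Jing, Lena, Mateo, Quinn, Emil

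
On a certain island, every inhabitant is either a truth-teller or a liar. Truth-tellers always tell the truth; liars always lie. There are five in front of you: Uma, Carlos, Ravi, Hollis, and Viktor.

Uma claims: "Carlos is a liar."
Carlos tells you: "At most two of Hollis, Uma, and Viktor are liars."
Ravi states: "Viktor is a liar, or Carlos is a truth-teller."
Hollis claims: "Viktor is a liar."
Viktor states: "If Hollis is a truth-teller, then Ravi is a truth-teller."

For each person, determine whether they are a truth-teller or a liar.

Consider Uma. Suppose Uma is a truth-teller.
Then no assignment of the remaining roles makes every statement match its speaker's type — contradiction.
So Uma is a liar.
Consider Carlos. Suppose Carlos is a liar.
Then Uma's statement comes out true, contradicting Uma being a liar.
So Carlos is a truth-teller.
With that fixed, Ravi's statement is true, so Ravi is a truth-teller.
With that fixed, Viktor's statement is true, so Viktor is a truth-teller.
With that fixed, Hollis's statement is false, so Hollis is a liar.

Uma: liar, Carlos: truth-teller, Ravi: truth-teller, Hollis: liar, Viktor: truth-teller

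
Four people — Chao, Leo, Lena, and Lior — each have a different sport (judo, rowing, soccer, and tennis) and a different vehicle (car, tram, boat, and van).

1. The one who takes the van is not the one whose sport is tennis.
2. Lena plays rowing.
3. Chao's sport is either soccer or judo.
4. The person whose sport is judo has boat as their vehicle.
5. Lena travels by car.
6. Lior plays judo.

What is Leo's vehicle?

With clues 1–5, car is impossible for Leo's vehicle.
With clues 1–6, boat and van are impossible for Leo's vehicle.
That leaves tram.

tram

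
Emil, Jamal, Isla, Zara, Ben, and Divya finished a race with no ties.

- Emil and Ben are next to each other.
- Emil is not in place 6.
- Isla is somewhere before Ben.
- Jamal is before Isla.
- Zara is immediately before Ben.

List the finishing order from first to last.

Jamal, Isla, Zara, Ben, Emil, Divya

From clues 1–2: Emil is in {1,2,3,4,5}.
From clues 1–3: Emil is in {2,3,4,5}.
From clues 1–4: Emil is in {3,4,5}.
From clues 1–5: Jamal → place 1, Isla → place 2, Zara → place 3, Ben → place 4, Emil → place 5, Divya → place 6.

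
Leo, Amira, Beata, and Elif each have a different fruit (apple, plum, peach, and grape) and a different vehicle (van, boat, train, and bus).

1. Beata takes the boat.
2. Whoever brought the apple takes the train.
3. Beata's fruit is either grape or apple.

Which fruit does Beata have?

With clues 1–2, apple is impossible for Beata's fruit.
With clues 1–3, peach and plum are impossible for Beata's fruit.
That leaves grape.

grape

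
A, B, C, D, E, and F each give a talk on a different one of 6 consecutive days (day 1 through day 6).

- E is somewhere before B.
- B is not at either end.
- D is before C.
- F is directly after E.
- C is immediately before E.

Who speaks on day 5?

With clues 1–2, E is ruled out for day 5.
With clues 1–4, F is ruled out for day 5.
With clues 1–5, A, C, and D are ruled out for day 5.
So day 5 is B.

B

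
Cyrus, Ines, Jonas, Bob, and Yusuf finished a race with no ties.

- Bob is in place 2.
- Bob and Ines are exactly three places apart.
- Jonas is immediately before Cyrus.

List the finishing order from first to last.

Yusuf, Bob, Jonas, Cyrus, Ines

From clue 1: Bob → place 2.
From clues 1–2: Ines → place 5.
From clues 1–3: Yusuf → place 1, Jonas → place 3, Cyrus → place 4.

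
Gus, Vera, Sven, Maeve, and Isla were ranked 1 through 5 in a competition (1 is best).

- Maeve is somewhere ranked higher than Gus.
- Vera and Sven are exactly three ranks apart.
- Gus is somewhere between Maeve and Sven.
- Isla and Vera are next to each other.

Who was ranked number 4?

With clues 1–2, Maeve is ruled out for rank 4.
With clues 1–3, Vera is ruled out for rank 4.
With clues 1–4, Isla and Sven are ruled out for rank 4.
So rank 4 is Gus.

Gus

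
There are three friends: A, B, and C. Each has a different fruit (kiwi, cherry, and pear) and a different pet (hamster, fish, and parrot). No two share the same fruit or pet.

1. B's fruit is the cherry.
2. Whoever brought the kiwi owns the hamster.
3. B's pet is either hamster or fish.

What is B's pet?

fish

With clues 1–2, hamster is impossible for B's pet.
With clues 1–3, parrot is impossible for B's pet.
That leaves fish.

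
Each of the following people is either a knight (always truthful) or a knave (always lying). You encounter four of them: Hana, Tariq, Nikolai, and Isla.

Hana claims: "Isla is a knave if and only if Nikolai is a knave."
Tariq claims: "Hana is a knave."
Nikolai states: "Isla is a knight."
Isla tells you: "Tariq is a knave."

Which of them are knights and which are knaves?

Hana: knight, Tariq: knave, Nikolai: knight, Isla: knight

Consider Hana. Suppose Hana is a knave.
Then no assignment of the remaining roles makes every statement match its speaker's type — contradiction.
So Hana is a knight.
With that fixed, Tariq's statement is false, so Tariq is a knave.
With that fixed, Isla's statement is true, so Isla is a knight.
With that fixed, Nikolai's statement is true, so Nikolai is a knight.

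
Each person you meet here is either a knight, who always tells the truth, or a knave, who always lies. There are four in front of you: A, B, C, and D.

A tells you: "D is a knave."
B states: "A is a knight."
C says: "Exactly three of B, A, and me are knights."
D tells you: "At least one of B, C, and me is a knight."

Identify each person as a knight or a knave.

Consider A. Suppose A is a knight.
Then no assignment of the remaining roles makes every statement match its speaker's type — contradiction.
So A is a knave.
With that fixed, B's statement is false, so B is a knave.
With that fixed, C's statement is false, so C is a knave.
Consider D. Suppose D is a knave.
Then A's statement comes out true, contradicting A being a knave.
So D is a knight.

A: knave, B: knave, C: knave, D: knight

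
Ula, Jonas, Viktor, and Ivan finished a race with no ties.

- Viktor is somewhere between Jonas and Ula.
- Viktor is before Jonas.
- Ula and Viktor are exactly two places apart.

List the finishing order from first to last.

Ula, Ivan, Viktor, Jonas

From clue 1: Viktor is in {2,3}.
From clues 1–2: Ula is in {1,2}.
From clues 1–3: Ula → place 1, Ivan → place 2, Viktor → place 3, Jonas → place 4.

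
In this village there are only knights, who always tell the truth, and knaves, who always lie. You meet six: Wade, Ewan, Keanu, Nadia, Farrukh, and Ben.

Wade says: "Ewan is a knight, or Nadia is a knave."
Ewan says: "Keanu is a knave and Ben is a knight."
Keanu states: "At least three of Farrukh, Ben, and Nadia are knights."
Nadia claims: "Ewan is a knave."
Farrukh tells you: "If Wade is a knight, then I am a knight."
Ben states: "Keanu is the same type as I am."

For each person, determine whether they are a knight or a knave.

Consider Wade. Suppose Wade is a knight.
Then no assignment of the remaining roles makes every statement match its speaker's type — contradiction.
So Wade is a knave.
With that fixed, Farrukh's statement is true, so Farrukh is a knight.
Consider Ewan. Suppose Ewan is a knight.
Then Wade's statement comes out true, contradicting Wade being a knave.
So Ewan is a knave.
With that fixed, Nadia's statement is true, so Nadia is a knight.
Consider Keanu. Suppose Keanu is a knave.
Then whichever role Ben has, Ben's statement has the wrong truth value — contradiction.
So Keanu is a knight.
Consider Ben. Suppose Ben is a knave.
Then Keanu's statement comes out false, contradicting Keanu being a knight.
So Ben is a knight.

Wade: knave, Ewan: knave, Keanu: knight, Nadia: knight, Farrukh: knight, Ben: knight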